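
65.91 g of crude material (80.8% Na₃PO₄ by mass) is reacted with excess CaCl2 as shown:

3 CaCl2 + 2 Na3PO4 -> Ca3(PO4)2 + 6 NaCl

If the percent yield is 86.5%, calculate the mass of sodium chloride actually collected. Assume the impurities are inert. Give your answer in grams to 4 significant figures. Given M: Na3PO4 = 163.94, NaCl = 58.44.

Pure Na3PO4 available = 65.91 g × 0.808 = 53.255 g.
n(Na3PO4) = 53.255 g / 163.94 g/mol = 0.32485 mol.
From the equation the Na3PO4:NaCl mole ratio is 2:6, so n(NaCl) = 0.32485 × 6/2 = 0.97454 mol.
Mass of NaCl = 0.97454 mol × 58.44 g/mol = 56.952 g.
Actual mass collected = 56.952 g × 0.865 = 49.264 g.

49.26 g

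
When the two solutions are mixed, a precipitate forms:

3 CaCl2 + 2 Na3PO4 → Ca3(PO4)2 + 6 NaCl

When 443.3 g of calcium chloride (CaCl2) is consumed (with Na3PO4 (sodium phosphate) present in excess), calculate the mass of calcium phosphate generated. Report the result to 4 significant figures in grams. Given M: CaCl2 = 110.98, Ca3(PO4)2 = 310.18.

413.0 g

n(CaCl2) = 443.30 g / 110.98 g/mol = 3.9944 mol.
From the equation the CaCl2:Ca3(PO4)2 mole ratio is 3:1, so n(Ca3(PO4)2) = 3.9944 × 1/3 = 1.3315 mol.
Mass of Ca3(PO4)2 = 1.3315 mol × 310.18 g/mol = 413.00 g.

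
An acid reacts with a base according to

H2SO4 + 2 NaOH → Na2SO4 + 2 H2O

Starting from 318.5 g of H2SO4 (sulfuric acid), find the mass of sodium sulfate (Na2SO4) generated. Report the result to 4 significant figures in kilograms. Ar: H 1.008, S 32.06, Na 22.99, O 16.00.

0.4613 kg

M(H2SO4) = 2(1.008) + 32.06 + 4(16.00) = 98.076 g/mol.
M(Na2SO4) = 2(22.99) + 32.06 + 4(16.00) = 142.04 g/mol.
n(H2SO4) = 318.50 g / 98.076 g/mol = 3.2475 mol.
From the equation the H2SO4:Na2SO4 mole ratio is 1:1, so n(Na2SO4) = 3.2475 × 1/1 = 3.2475 mol.
Mass of Na2SO4 = 3.2475 mol × 142.04 g/mol = 461.27 g.
Converting to kg: 461.27 g = 0.4613 kg.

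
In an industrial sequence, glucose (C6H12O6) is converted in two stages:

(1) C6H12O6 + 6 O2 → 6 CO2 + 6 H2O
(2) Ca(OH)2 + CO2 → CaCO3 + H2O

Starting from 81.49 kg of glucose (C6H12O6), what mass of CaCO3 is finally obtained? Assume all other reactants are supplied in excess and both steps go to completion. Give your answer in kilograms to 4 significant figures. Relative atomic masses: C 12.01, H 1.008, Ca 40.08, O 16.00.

M(C6H12O6) = 6(12.01) + 12(1.008) + 6(16.00) = 180.156 g/mol.
M(CaCO3) = 40.08 + 12.01 + 3(16.00) = 100.09 g/mol.
81.49 kg = 81490 g.
n(C6H12O6) = 81490 / 180.156 = 452.33 mol.
Step 1 gives a 1:6 ratio of C6H12O6 to CO2, so n(CO2) = 2714.0 mol.
In step 2 the CO2:CaCO3 ratio is 1:1, so n(CaCO3) = 2714.0 mol.
Mass of CaCO3 = 2714.0 × 100.09 = 271640 g = 271.6 kg.

271.6 kg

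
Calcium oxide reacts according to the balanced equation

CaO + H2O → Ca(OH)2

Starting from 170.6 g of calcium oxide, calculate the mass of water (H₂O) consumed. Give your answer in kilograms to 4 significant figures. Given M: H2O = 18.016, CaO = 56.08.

0.05481 kg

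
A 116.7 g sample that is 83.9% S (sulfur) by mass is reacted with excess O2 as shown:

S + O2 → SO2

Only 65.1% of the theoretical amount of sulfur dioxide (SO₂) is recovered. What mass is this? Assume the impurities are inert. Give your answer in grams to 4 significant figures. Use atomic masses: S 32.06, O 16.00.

127.4 g

Pure S available = 116.7 g × 0.839 = 97.911 g.
M(S) = 32.06 g/mol.
M(SO2) = 32.06 + 2(16.00) = 64.06 g/mol.
n(S) = 97.911 g / 32.06 g/mol = 3.0540 mol.
From the equation the S:SO2 mole ratio is 1:1, so n(SO2) = 3.0540 × 1/1 = 3.0540 mol.
Mass of SO2 = 3.0540 mol × 64.06 g/mol = 195.64 g.
Actual mass collected = 195.64 g × 0.651 = 127.36 g.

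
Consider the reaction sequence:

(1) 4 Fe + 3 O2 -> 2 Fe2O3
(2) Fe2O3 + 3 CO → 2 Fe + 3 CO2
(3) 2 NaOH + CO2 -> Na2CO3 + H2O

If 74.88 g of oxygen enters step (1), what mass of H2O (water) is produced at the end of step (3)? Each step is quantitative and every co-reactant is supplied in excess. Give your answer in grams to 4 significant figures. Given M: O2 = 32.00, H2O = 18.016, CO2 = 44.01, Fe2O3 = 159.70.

n(O2) = 74.88 / 32.00 = 2.3400 mol.
Reaction (1): O2→Fe2O3 ratio 3:2 ⇒ n(Fe2O3) = 1.5600 mol.
Reaction (2): Fe2O3→CO2 ratio 1:3 ⇒ n(CO2) = 4.6800 mol.
Reaction (3): CO2→H2O ratio 1:1 ⇒ n(H2O) = 4.6800 mol.
Mass of H2O = 4.6800 × 18.016 = 84.315 g.

84.31 g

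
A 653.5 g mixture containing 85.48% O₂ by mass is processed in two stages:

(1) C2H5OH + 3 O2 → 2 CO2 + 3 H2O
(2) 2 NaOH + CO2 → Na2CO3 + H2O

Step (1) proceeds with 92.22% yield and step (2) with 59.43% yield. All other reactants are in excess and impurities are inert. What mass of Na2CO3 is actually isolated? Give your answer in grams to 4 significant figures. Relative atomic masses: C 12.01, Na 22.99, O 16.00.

676.0 g

Pure O2 = 653.5 × 0.8548 = 558.61 g.
M(O2) = 2(16.00) = 32.00 g/mol.
M(Na2CO3) = 2(22.99) + 12.01 + 3(16.00) = 105.99 g/mol.
n(O2) = 558.61 / 32.00 = 17.457 mol.
Step 1 (O2:CO2 = 3:2): theoretical n(CO2) = 11.638 mol; at 92.22% yield, n(CO2) = 10.732 mol.
Step 2 (CO2:Na2CO3 = 1:1): theoretical n(Na2CO3) = 10.732 mol, so theoretical mass = 10.732 × 105.99 = 1137.5 g.
At 59.43% yield, actual mass of Na2CO3 = 1137.5 × 0.5943 = 676.03 g.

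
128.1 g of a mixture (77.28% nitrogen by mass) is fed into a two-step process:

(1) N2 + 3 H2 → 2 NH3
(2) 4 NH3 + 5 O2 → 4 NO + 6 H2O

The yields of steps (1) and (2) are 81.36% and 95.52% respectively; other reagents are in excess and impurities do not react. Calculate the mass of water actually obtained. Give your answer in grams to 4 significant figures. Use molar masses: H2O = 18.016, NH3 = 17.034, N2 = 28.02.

148.4 g

Pure N2 = 128.1 × 0.7728 = 98.996 g.
n(N2) = 98.996 / 28.02 = 3.5330 mol.
Step 1 (N2:NH3 = 1:2): theoretical n(NH3) = 7.0661 mol; at 81.36% yield, n(NH3) = 5.7490 mol.
Step 2 (NH3:H2O = 4:6): theoretical n(H2O) = 8.6234 mol, so theoretical mass = 8.6234 × 18.016 = 155.36 g.
At 95.52% yield, actual mass of H2O = 155.36 × 0.9552 = 148.40 g.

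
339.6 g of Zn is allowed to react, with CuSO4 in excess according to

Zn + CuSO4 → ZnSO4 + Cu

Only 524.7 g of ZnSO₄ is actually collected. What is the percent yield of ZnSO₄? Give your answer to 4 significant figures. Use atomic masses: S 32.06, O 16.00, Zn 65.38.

62.57 %

M(Zn) = 65.38 g/mol.
M(ZnSO4) = 65.38 + 32.06 + 4(16.00) = 161.44 g/mol.
n(Zn) = 339.60 g / 65.38 g/mol = 5.1942 mol.
From the equation the Zn:ZnSO4 mole ratio is 1:1, so n(ZnSO4) = 5.1942 × 1/1 = 5.1942 mol.
Mass of ZnSO4 = 5.1942 mol × 161.44 g/mol = 838.56 g.
This is the theoretical yield. Percent yield = 524.7 g / 838.56 g × 100% = 62.572%.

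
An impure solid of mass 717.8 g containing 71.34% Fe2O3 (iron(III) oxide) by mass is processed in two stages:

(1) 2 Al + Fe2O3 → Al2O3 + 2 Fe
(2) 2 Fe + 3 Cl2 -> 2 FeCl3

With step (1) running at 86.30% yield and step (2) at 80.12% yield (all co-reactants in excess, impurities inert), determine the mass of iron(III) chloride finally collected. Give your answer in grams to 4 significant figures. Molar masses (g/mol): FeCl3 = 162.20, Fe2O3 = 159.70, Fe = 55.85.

719.2 g

Pure Fe2O3 = 717.8 × 0.7134 = 512.08 g.
n(Fe2O3) = 512.08 / 159.70 = 3.2065 mol.
Step 1 (Fe2O3:Fe = 1:2): theoretical n(Fe) = 6.4130 mol; at 86.30% yield, n(Fe) = 5.5344 mol.
Step 2 (Fe:FeCl3 = 2:2): theoretical n(FeCl3) = 5.5344 mol, so theoretical mass = 5.5344 × 162.20 = 897.68 g.
At 80.12% yield, actual mass of FeCl3 = 897.68 × 0.8012 = 719.22 g.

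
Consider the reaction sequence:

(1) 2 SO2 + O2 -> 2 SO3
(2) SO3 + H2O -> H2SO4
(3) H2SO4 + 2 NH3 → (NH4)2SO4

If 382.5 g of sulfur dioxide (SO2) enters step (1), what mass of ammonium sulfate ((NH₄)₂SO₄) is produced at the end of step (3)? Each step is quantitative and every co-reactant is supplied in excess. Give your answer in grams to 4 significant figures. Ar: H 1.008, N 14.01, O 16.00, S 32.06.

M(SO2) = 32.06 + 2(16.00) = 64.06 g/mol.
M((NH4)2SO4) = 2(14.01) + 8(1.008) + 32.06 + 4(16.00) = 132.144 g/mol.
n(SO2) = 382.5 / 64.06 = 5.9710 mol.
Reaction (1): SO2→SO3 ratio 2:2 ⇒ n(SO3) = 5.9710 mol.
Reaction (2): SO3→H2SO4 ratio 1:1 ⇒ n(H2SO4) = 5.9710 mol.
Reaction (3): H2SO4→(NH4)2SO4 ratio 1:1 ⇒ n((NH4)2SO4) = 5.9710 mol.
Mass of (NH4)2SO4 = 5.9710 × 132.144 = 789.03 g.

789.0 g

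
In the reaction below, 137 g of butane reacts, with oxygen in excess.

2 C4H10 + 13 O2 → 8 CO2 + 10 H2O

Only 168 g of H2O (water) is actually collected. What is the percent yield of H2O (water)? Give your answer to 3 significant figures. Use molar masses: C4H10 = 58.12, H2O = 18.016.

n(C4H10) = 137.0 g / 58.12 g/mol = 2.357 mol.
From the equation the C4H10:H2O mole ratio is 2:10, so n(H2O) = 2.357 × 10/2 = 11.79 mol.
Mass of H2O = 11.79 mol × 18.016 g/mol = 212.3 g.
This is the theoretical yield. Percent yield = 168 g / 212.3 g × 100% = 79.12%.

79.1 %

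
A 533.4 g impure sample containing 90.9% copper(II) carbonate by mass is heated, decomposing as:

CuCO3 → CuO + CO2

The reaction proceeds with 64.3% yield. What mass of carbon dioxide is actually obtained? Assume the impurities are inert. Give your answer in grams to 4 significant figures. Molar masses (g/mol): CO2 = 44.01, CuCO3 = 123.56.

Pure CuCO3 available = 533.4 g × 0.909 = 484.86 g.
n(CuCO3) = 484.86 g / 123.56 g/mol = 3.9241 mol.
From the equation the CuCO3:CO2 mole ratio is 1:1, so n(CO2) = 3.9241 × 1/1 = 3.9241 mol.
Mass of CO2 = 3.9241 mol × 44.01 g/mol = 172.70 g.
Actual mass collected = 172.70 g × 0.643 = 111.05 g.

111.0 g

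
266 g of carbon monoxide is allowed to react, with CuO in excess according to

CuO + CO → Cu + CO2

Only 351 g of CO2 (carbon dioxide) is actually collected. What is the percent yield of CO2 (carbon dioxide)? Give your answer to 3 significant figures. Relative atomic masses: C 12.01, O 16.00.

M(CO) = 12.01 + 16.00 = 28.01 g/mol.
M(CO2) = 12.01 + 2(16.00) = 44.01 g/mol.
n(CO) = 266.0 g / 28.01 g/mol = 9.497 mol.
From the equation the CO:CO2 mole ratio is 1:1, so n(CO2) = 9.497 × 1/1 = 9.497 mol.
Mass of CO2 = 9.497 mol × 44.01 g/mol = 417.9 g.
This is the theoretical yield. Percent yield = 351 g / 417.9 g × 100% = 83.98%.

84.0 %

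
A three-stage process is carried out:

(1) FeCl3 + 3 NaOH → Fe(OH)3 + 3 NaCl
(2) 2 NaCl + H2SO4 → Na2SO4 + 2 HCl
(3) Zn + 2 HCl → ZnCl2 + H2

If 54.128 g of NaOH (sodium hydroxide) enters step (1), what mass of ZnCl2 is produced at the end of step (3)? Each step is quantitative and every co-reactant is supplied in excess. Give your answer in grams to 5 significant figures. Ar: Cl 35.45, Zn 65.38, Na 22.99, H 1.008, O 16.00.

92.212 g

M(NaOH) = 22.99 + 16.00 + 1.008 = 39.998 g/mol.
M(ZnCl2) = 65.38 + 2(35.45) = 136.28 g/mol.
n(NaOH) = 54.128 / 39.998 = 1.35327 mol.
Reaction (1): NaOH→NaCl ratio 3:3 ⇒ n(NaCl) = 1.35327 mol.
Reaction (2): NaCl→HCl ratio 2:2 ⇒ n(HCl) = 1.35327 mol.
Reaction (3): HCl→ZnCl2 ratio 2:1 ⇒ n(ZnCl2) = 0.676634 mol.
Mass of ZnCl2 = 0.676634 × 136.28 = 92.2117 g.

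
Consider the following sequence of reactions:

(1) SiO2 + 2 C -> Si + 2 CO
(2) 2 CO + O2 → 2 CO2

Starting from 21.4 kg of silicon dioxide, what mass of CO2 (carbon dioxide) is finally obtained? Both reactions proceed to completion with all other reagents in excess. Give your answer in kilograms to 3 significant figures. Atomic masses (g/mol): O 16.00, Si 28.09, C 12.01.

M(SiO2) = 28.09 + 2(16.00) = 60.09 g/mol.
M(CO2) = 12.01 + 2(16.00) = 44.01 g/mol.
21.4 kg = 21400 g.
n(SiO2) = 21400 / 60.09 = 356.1 mol.
Step 1 gives a 1:2 ratio of SiO2 to CO, so n(CO) = 712.3 mol.
In step 2 the CO:CO2 ratio is 2:2, so n(CO2) = 712.3 mol.
Mass of CO2 = 712.3 × 44.01 = 31350 g = 31.3 kg.

31.3 kg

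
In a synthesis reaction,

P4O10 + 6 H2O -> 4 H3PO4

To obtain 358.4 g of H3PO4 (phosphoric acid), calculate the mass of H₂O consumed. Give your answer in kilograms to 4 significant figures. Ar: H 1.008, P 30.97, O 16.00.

0.09884 kg

M(H3PO4) = 3(1.008) + 30.97 + 4(16.00) = 97.994 g/mol.
M(H2O) = 2(1.008) + 16.00 = 18.016 g/mol.
n(H3PO4) = 358.40 g / 97.994 g/mol = 3.6574 mol.
From the equation the H3PO4:H2O mole ratio is 4:6, so n(H2O) = 3.6574 × 6/4 = 5.4861 mol.
Mass of H2O = 5.4861 mol × 18.016 g/mol = 98.837 g.
Converting to kg: 98.837 g = 0.09884 kg.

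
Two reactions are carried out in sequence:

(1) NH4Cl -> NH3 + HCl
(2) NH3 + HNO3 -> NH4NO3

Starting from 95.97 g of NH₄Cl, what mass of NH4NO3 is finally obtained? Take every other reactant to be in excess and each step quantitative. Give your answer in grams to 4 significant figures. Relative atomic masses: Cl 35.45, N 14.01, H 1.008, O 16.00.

143.6 g

M(NH4Cl) = 14.01 + 4(1.008) + 35.45 = 53.492 g/mol.
M(NH4NO3) = 2(14.01) + 4(1.008) + 3(16.00) = 80.052 g/mol.
n(NH4Cl) = 95.970 / 53.492 = 1.7941 mol.
Step 1 gives a 1:1 ratio of NH4Cl to NH3, so n(NH3) = 1.7941 mol.
In step 2 the NH3:NH4NO3 ratio is 1:1, so n(NH4NO3) = 1.7941 mol.
Mass of NH4NO3 = 1.7941 × 80.052 = 143.62 g.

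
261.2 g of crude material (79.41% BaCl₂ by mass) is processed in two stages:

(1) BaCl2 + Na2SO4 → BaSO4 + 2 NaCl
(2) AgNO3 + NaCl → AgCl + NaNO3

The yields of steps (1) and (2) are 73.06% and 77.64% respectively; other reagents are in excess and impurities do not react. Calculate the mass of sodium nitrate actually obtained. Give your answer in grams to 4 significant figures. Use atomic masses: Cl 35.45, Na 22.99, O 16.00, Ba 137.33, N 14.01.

Pure BaCl2 = 261.2 × 0.7941 = 207.42 g.
M(BaCl2) = 137.33 + 2(35.45) = 208.23 g/mol.
M(NaNO3) = 22.99 + 14.01 + 3(16.00) = 85.00 g/mol.
n(BaCl2) = 207.42 / 208.23 = 0.99610 mol.
Step 1 (BaCl2:NaCl = 1:2): theoretical n(NaCl) = 1.9922 mol; at 73.06% yield, n(NaCl) = 1.4555 mol.
Step 2 (NaCl:NaNO3 = 1:1): theoretical n(NaNO3) = 1.4555 mol, so theoretical mass = 1.4555 × 85.00 = 123.72 g.
At 77.64% yield, actual mass of NaNO3 = 123.72 × 0.7764 = 96.055 g.

96.05 g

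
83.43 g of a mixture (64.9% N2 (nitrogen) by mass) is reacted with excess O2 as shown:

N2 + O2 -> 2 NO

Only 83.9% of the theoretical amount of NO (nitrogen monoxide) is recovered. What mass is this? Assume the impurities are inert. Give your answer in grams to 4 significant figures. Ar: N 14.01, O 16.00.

Pure N2 available = 83.43 g × 0.649 = 54.146 g.
M(N2) = 2(14.01) = 28.02 g/mol.
M(NO) = 14.01 + 16.00 = 30.01 g/mol.
n(N2) = 54.146 g / 28.02 g/mol = 1.9324 mol.
From the equation the N2:NO mole ratio is 1:2, so n(NO) = 1.9324 × 2/1 = 3.8648 mol.
Mass of NO = 3.8648 mol × 30.01 g/mol = 115.98 g.
Actual mass collected = 115.98 g × 0.839 = 97.310 g.

97.31 g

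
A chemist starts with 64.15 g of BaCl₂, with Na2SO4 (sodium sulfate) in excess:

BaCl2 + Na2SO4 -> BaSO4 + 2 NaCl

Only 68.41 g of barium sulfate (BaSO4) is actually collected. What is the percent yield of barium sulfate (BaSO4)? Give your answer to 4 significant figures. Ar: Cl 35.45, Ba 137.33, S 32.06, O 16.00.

M(BaCl2) = 137.33 + 2(35.45) = 208.23 g/mol.
M(BaSO4) = 137.33 + 32.06 + 4(16.00) = 233.39 g/mol.
n(BaCl2) = 64.150 g / 208.23 g/mol = 0.30807 mol.
From the equation the BaCl2:BaSO4 mole ratio is 1:1, so n(BaSO4) = 0.30807 × 1/1 = 0.30807 mol.
Mass of BaSO4 = 0.30807 mol × 233.39 g/mol = 71.901 g.
This is the theoretical yield. Percent yield = 68.41 g / 71.901 g × 100% = 95.145%.

95.14 %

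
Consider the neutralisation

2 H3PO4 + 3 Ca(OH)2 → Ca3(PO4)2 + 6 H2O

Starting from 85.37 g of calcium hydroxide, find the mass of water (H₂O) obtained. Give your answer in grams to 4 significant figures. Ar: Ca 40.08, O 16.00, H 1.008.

41.51 g

M(Ca(OH)2) = 40.08 + 2(16.00) + 2(1.008) = 74.096 g/mol.
M(H2O) = 2(1.008) + 16.00 = 18.016 g/mol.
n(Ca(OH)2) = 85.370 g / 74.096 g/mol = 1.1522 mol.
From the equation the Ca(OH)2:H2O mole ratio is 3:6, so n(H2O) = 1.1522 × 6/3 = 2.3043 mol.
Mass of H2O = 2.3043 mol × 18.016 g/mol = 41.514 g.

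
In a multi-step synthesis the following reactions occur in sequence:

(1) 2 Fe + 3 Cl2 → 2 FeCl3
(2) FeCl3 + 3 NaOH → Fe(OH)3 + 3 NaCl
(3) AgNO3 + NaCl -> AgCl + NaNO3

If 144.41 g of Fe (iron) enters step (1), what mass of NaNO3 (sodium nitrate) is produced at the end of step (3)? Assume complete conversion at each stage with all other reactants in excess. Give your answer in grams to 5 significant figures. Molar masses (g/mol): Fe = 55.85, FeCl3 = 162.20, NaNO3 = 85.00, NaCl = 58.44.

n(Fe) = 144.41 / 55.85 = 2.58568 mol.
Reaction (1): Fe→FeCl3 ratio 2:2 ⇒ n(FeCl3) = 2.58568 mol.
Reaction (2): FeCl3→NaCl ratio 1:3 ⇒ n(NaCl) = 7.75703 mol.
Reaction (3): NaCl→NaNO3 ratio 1:1 ⇒ n(NaNO3) = 7.75703 mol.
Mass of NaNO3 = 7.75703 × 85.00 = 659.347 g.

659.35 g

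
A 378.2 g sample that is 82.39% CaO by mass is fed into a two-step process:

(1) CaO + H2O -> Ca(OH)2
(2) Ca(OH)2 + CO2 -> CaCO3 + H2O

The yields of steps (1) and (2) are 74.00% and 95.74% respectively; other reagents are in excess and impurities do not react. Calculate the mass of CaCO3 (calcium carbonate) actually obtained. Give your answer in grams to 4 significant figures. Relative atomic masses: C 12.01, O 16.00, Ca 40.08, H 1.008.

394.0 g

Pure CaO = 378.2 × 0.8239 = 311.60 g.
M(CaO) = 40.08 + 16.00 = 56.08 g/mol.
M(CaCO3) = 40.08 + 12.01 + 3(16.00) = 100.09 g/mol.
n(CaO) = 311.60 / 56.08 = 5.5563 mol.
Step 1 (CaO:Ca(OH)2 = 1:1): theoretical n(Ca(OH)2) = 5.5563 mol; at 74.00% yield, n(Ca(OH)2) = 4.1117 mol.
Step 2 (Ca(OH)2:CaCO3 = 1:1): theoretical n(CaCO3) = 4.1117 mol, so theoretical mass = 4.1117 × 100.09 = 411.54 g.
At 95.74% yield, actual mass of CaCO3 = 411.54 × 0.9574 = 394.01 g.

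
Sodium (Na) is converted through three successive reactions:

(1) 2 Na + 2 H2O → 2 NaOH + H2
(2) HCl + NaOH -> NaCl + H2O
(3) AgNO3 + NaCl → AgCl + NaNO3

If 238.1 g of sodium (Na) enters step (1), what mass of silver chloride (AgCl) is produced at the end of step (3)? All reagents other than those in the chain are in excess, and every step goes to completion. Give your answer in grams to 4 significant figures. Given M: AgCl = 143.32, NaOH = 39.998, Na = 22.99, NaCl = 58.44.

n(Na) = 238.1 / 22.99 = 10.357 mol.
Reaction (1): Na→NaOH ratio 2:2 ⇒ n(NaOH) = 10.357 mol.
Reaction (2): NaOH→NaCl ratio 1:1 ⇒ n(NaCl) = 10.357 mol.
Reaction (3): NaCl→AgCl ratio 1:1 ⇒ n(AgCl) = 10.357 mol.
Mass of AgCl = 10.357 × 143.32 = 1484.3 g.

1484 g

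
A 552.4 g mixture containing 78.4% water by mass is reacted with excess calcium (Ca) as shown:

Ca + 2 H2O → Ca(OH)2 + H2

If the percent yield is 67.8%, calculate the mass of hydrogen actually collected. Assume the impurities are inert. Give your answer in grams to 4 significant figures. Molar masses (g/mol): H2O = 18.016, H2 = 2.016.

16.43 g

Pure H2O available = 552.4 g × 0.784 = 433.08 g.
n(H2O) = 433.08 g / 18.016 g/mol = 24.039 mol.
From the equation the H2O:H2 mole ratio is 2:1, so n(H2) = 24.039 × 1/2 = 12.019 mol.
Mass of H2 = 12.019 mol × 2.016 g/mol = 24.231 g.
Actual mass collected = 24.231 g × 0.678 = 16.429 g.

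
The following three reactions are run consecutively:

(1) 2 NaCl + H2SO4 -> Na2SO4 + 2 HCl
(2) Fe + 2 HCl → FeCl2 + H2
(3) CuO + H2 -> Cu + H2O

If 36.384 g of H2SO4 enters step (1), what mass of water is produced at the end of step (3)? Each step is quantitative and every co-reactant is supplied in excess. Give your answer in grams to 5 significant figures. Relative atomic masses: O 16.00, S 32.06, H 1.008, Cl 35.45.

M(H2SO4) = 2(1.008) + 32.06 + 4(16.00) = 98.076 g/mol.
M(H2O) = 2(1.008) + 16.00 = 18.016 g/mol.
n(H2SO4) = 36.384 / 98.076 = 0.370978 mol.
Reaction (1): H2SO4→HCl ratio 1:2 ⇒ n(HCl) = 0.741955 mol.
Reaction (2): HCl→H2 ratio 2:1 ⇒ n(H2) = 0.370978 mol.
Reaction (3): H2→H2O ratio 1:1 ⇒ n(H2O) = 0.370978 mol.
Mass of H2O = 0.370978 × 18.016 = 6.68353 g.

6.6835 g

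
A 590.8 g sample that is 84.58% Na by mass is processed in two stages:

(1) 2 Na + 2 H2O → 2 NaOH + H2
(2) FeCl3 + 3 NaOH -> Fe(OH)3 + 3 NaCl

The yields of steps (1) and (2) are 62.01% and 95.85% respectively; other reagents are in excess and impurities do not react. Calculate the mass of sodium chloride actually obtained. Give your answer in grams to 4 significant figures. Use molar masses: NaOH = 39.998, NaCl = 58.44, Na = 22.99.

Pure Na = 590.8 × 0.8458 = 499.70 g.
n(Na) = 499.70 / 22.99 = 21.735 mol.
Step 1 (Na:NaOH = 2:2): theoretical n(NaOH) = 21.735 mol; at 62.01% yield, n(NaOH) = 13.478 mol.
Step 2 (NaOH:NaCl = 3:3): theoretical n(NaCl) = 13.478 mol, so theoretical mass = 13.478 × 58.44 = 787.66 g.
At 95.85% yield, actual mass of NaCl = 787.66 × 0.9585 = 754.98 g.

755.0 g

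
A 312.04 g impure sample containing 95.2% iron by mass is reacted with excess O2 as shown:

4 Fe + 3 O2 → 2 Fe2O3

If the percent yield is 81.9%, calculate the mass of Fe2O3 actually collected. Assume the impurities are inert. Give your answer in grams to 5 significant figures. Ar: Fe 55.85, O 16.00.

Pure Fe available = 312.04 g × 0.952 = 297.062 g.
M(Fe) = 55.85 g/mol.
M(Fe2O3) = 2(55.85) + 3(16.00) = 159.70 g/mol.
n(Fe) = 297.062 g / 55.85 g/mol = 5.31893 mol.
From the equation the Fe:Fe2O3 mole ratio is 4:2, so n(Fe2O3) = 5.31893 × 2/4 = 2.65946 mol.
Mass of Fe2O3 = 2.65946 mol × 159.70 g/mol = 424.716 g.
Actual mass collected = 424.716 g × 0.819 = 347.843 g.

347.84 g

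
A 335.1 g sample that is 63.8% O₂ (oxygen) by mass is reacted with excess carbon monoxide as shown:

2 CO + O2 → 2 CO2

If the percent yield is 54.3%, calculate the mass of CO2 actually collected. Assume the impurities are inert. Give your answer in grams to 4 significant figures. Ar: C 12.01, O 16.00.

Pure O2 available = 335.1 g × 0.638 = 213.79 g.
M(O2) = 2(16.00) = 32.00 g/mol.
M(CO2) = 12.01 + 2(16.00) = 44.01 g/mol.
n(O2) = 213.79 g / 32.00 g/mol = 6.6811 mol.
From the equation the O2:CO2 mole ratio is 1:2, so n(CO2) = 6.6811 × 2/1 = 13.362 mol.
Mass of CO2 = 13.362 mol × 44.01 g/mol = 588.07 g.
Actual mass collected = 588.07 g × 0.543 = 319.32 g.

319.3 g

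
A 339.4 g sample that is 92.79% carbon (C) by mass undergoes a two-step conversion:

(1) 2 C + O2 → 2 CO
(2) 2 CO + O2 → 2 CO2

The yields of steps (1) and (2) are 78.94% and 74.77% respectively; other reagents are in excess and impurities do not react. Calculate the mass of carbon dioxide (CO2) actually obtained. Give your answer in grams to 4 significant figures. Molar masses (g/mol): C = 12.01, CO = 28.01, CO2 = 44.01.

681.2 g

Pure C = 339.4 × 0.9279 = 314.93 g.
n(C) = 314.93 / 12.01 = 26.222 mol.
Step 1 (C:CO = 2:2): theoretical n(CO) = 26.222 mol; at 78.94% yield, n(CO) = 20.700 mol.
Step 2 (CO:CO2 = 2:2): theoretical n(CO2) = 20.700 mol, so theoretical mass = 20.700 × 44.01 = 911.00 g.
At 74.77% yield, actual mass of CO2 = 911.00 × 0.7477 = 681.15 g.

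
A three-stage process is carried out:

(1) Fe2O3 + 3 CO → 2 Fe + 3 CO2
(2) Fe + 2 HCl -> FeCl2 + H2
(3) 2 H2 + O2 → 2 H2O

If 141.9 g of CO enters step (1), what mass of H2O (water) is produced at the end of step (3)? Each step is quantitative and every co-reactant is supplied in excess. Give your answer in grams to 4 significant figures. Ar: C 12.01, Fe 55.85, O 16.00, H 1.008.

M(CO) = 12.01 + 16.00 = 28.01 g/mol.
M(H2O) = 2(1.008) + 16.00 = 18.016 g/mol.
n(CO) = 141.9 / 28.01 = 5.0660 mol.
Reaction (1): CO→Fe ratio 3:2 ⇒ n(Fe) = 3.3774 mol.
Reaction (2): Fe→H2 ratio 1:1 ⇒ n(H2) = 3.3774 mol.
Reaction (3): H2→H2O ratio 2:2 ⇒ n(H2O) = 3.3774 mol.
Mass of H2O = 3.3774 × 18.016 = 60.847 g.

60.85 g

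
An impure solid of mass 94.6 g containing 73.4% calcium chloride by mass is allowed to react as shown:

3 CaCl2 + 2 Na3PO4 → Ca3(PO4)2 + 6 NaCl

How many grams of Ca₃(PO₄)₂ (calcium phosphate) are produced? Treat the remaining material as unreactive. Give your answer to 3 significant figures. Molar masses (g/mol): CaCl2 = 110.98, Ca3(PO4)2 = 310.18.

Mass of pure CaCl2 = 94.6 g × 0.734 = 69.44 g.
n(CaCl2) = 69.44 g / 110.98 g/mol = 0.6257 mol.
From the equation the CaCl2:Ca3(PO4)2 mole ratio is 3:1, so n(Ca3(PO4)2) = 0.6257 × 1/3 = 0.2086 mol.
Mass of Ca3(PO4)2 = 0.2086 mol × 310.18 g/mol = 64.69 g.

64.7 g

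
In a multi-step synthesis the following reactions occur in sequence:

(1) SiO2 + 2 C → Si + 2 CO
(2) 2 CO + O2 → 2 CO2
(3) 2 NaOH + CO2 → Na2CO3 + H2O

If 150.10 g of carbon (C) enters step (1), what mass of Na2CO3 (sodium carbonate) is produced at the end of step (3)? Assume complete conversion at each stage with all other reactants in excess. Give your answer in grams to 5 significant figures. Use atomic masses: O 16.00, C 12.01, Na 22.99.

M(C) = 12.01 g/mol.
M(Na2CO3) = 2(22.99) + 12.01 + 3(16.00) = 105.99 g/mol.
n(C) = 150.10 / 12.01 = 12.4979 mol.
Reaction (1): C→CO ratio 2:2 ⇒ n(CO) = 12.4979 mol.
Reaction (2): CO→CO2 ratio 2:2 ⇒ n(CO2) = 12.4979 mol.
Reaction (3): CO2→Na2CO3 ratio 1:1 ⇒ n(Na2CO3) = 12.4979 mol.
Mass of Na2CO3 = 12.4979 × 105.99 = 1324.65 g.

1324.7 g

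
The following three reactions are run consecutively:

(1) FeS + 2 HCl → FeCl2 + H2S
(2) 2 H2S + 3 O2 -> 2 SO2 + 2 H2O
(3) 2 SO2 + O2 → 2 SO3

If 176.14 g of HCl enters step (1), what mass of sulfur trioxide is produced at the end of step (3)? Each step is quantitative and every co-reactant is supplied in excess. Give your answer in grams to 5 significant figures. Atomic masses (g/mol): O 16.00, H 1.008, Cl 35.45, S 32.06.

M(HCl) = 1.008 + 35.45 = 36.458 g/mol.
M(SO3) = 32.06 + 3(16.00) = 80.06 g/mol.
n(HCl) = 176.14 / 36.458 = 4.83131 mol.
Reaction (1): HCl→H2S ratio 2:1 ⇒ n(H2S) = 2.41566 mol.
Reaction (2): H2S→SO2 ratio 2:2 ⇒ n(SO2) = 2.41566 mol.
Reaction (3): SO2→SO3 ratio 2:2 ⇒ n(SO3) = 2.41566 mol.
Mass of SO3 = 2.41566 × 80.06 = 193.397 g.

193.40 g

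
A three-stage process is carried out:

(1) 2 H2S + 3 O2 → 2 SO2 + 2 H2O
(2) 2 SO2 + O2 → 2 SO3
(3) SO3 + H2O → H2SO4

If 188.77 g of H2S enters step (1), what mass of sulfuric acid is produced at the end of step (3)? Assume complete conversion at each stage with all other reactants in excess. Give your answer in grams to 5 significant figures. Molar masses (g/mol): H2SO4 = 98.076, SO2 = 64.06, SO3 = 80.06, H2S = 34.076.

n(H2S) = 188.77 / 34.076 = 5.53968 mol.
Reaction (1): H2S→SO2 ratio 2:2 ⇒ n(SO2) = 5.53968 mol.
Reaction (2): SO2→SO3 ratio 2:2 ⇒ n(SO3) = 5.53968 mol.
Reaction (3): SO3→H2SO4 ratio 1:1 ⇒ n(H2SO4) = 5.53968 mol.
Mass of H2SO4 = 5.53968 × 98.076 = 543.309 g.

543.31 g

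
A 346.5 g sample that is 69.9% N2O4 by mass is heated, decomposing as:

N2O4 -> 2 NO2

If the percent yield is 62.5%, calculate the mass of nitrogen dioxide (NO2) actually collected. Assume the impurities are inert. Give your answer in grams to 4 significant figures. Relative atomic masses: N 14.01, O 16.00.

151.4 g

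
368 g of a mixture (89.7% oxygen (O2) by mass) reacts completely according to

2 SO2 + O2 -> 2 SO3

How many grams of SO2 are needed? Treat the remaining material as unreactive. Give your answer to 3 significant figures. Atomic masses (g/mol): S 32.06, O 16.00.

Mass of pure O2 = 368 g × 0.897 = 330.1 g.
M(O2) = 2(16.00) = 32.00 g/mol.
M(SO2) = 32.06 + 2(16.00) = 64.06 g/mol.
n(O2) = 330.1 g / 32.00 g/mol = 10.32 mol.
From the equation the O2:SO2 mole ratio is 1:2, so n(SO2) = 10.32 × 2/1 = 20.63 mol.
Mass of SO2 = 20.63 mol × 64.06 g/mol = 1322 g.

1320 g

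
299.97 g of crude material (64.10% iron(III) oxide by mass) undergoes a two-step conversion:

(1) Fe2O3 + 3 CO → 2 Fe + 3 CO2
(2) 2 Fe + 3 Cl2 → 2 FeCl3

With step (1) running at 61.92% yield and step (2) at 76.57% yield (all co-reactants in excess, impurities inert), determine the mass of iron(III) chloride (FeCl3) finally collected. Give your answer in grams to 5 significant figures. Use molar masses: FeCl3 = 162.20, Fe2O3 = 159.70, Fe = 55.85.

185.18 g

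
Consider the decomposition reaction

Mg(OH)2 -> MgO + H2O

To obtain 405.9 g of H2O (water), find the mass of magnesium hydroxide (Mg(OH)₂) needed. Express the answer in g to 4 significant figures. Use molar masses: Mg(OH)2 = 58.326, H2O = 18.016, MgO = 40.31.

1314 g

n(H2O) = 405.90 g / 18.016 g/mol = 22.530 mol.
From the equation the H2O:Mg(OH)2 mole ratio is 1:1, so n(Mg(OH)2) = 22.530 × 1/1 = 22.530 mol.
Mass of Mg(OH)2 = 22.530 mol × 58.326 g/mol = 1314.1 g.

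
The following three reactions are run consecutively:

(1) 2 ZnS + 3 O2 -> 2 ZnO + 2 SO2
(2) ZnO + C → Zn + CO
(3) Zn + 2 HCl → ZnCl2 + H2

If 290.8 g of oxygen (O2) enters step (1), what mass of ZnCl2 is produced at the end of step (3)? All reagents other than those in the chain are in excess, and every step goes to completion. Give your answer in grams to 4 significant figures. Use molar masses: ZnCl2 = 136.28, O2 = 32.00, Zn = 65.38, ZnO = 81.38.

n(O2) = 290.8 / 32.00 = 9.0875 mol.
Reaction (1): O2→ZnO ratio 3:2 ⇒ n(ZnO) = 6.0583 mol.
Reaction (2): ZnO→Zn ratio 1:1 ⇒ n(Zn) = 6.0583 mol.
Reaction (3): Zn→ZnCl2 ratio 1:1 ⇒ n(ZnCl2) = 6.0583 mol.
Mass of ZnCl2 = 6.0583 × 136.28 = 825.63 g.

825.6 g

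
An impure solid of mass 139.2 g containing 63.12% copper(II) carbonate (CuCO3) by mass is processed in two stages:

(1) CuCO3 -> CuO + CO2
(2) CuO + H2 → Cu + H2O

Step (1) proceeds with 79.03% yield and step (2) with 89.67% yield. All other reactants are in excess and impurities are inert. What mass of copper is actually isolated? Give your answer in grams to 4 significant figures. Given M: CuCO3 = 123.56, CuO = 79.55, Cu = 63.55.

Pure CuCO3 = 139.2 × 0.6312 = 87.863 g.
n(CuCO3) = 87.863 / 123.56 = 0.71110 mol.
Step 1 (CuCO3:CuO = 1:1): theoretical n(CuO) = 0.71110 mol; at 79.03% yield, n(CuO) = 0.56198 mol.
Step 2 (CuO:Cu = 1:1): theoretical n(Cu) = 0.56198 mol, so theoretical mass = 0.56198 × 63.55 = 35.714 g.
At 89.67% yield, actual mass of Cu = 35.714 × 0.8967 = 32.025 g.

32.02 g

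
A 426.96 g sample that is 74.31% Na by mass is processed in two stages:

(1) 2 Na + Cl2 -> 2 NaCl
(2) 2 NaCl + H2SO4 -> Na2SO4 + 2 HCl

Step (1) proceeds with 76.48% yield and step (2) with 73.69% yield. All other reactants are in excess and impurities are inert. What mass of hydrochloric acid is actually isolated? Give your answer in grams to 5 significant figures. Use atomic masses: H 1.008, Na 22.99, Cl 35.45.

Pure Na = 426.96 × 0.7431 = 317.274 g.
M(Na) = 22.99 g/mol.
M(HCl) = 1.008 + 35.45 = 36.458 g/mol.
n(Na) = 317.274 / 22.99 = 13.8005 mol.
Step 1 (Na:NaCl = 2:2): theoretical n(NaCl) = 13.8005 mol; at 76.48% yield, n(NaCl) = 10.5546 mol.
Step 2 (NaCl:HCl = 2:2): theoretical n(HCl) = 10.5546 mol, so theoretical mass = 10.5546 × 36.458 = 384.801 g.
At 73.69% yield, actual mass of HCl = 384.801 × 0.7369 = 283.560 g.

283.56 g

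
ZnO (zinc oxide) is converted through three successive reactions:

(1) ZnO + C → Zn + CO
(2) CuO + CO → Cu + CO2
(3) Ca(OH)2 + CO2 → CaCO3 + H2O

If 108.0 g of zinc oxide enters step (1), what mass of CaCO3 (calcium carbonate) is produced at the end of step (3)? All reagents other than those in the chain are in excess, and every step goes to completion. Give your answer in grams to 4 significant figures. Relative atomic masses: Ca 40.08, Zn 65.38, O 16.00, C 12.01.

M(ZnO) = 65.38 + 16.00 = 81.38 g/mol.
M(CaCO3) = 40.08 + 12.01 + 3(16.00) = 100.09 g/mol.
n(ZnO) = 108.0 / 81.38 = 1.3271 mol.
Reaction (1): ZnO→CO ratio 1:1 ⇒ n(CO) = 1.3271 mol.
Reaction (2): CO→CO2 ratio 1:1 ⇒ n(CO2) = 1.3271 mol.
Reaction (3): CO2→CaCO3 ratio 1:1 ⇒ n(CaCO3) = 1.3271 mol.
Mass of CaCO3 = 1.3271 × 100.09 = 132.83 g.

132.8 g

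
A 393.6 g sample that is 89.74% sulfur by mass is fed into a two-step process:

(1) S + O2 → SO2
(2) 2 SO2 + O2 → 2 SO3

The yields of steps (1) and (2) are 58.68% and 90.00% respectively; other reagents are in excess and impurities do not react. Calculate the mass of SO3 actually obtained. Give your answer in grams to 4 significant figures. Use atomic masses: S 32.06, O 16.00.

465.8 g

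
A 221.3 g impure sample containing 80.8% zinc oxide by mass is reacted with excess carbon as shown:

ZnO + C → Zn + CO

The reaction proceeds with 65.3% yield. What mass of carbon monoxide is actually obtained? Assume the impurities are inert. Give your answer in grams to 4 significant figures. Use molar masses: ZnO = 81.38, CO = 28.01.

40.19 g

Pure ZnO available = 221.3 g × 0.808 = 178.81 g.
n(ZnO) = 178.81 g / 81.38 g/mol = 2.1972 mol.
From the equation the ZnO:CO mole ratio is 1:1, so n(CO) = 2.1972 × 1/1 = 2.1972 mol.
Mass of CO = 2.1972 mol × 28.01 g/mol = 61.544 g.
Actual mass collected = 61.544 g × 0.653 = 40.188 g.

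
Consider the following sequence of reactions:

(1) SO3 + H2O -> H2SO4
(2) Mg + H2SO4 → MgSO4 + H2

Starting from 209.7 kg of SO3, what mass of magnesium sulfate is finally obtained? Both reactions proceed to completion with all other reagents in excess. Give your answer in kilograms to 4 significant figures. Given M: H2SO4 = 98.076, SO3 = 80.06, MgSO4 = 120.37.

315.3 kg

209.7 kg = 209700 g.
n(SO3) = 209700 / 80.06 = 2619.3 mol.
Step 1 gives a 1:1 ratio of SO3 to H2SO4, so n(H2SO4) = 2619.3 mol.
In step 2 the H2SO4:MgSO4 ratio is 1:1, so n(MgSO4) = 2619.3 mol.
Mass of MgSO4 = 2619.3 × 120.37 = 315280 g = 315.3 kg.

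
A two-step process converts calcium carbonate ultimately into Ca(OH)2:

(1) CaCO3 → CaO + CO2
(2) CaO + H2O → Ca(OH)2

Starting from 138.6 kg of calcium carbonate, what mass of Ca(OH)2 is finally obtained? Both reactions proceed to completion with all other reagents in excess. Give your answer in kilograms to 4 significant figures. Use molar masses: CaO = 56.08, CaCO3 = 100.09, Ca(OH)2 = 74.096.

138.6 kg = 138600 g.
n(CaCO3) = 138600 / 100.09 = 1384.8 mol.
Step 1 gives a 1:1 ratio of CaCO3 to CaO, so n(CaO) = 1384.8 mol.
In step 2 the CaO:Ca(OH)2 ratio is 1:1, so n(Ca(OH)2) = 1384.8 mol.
Mass of Ca(OH)2 = 1384.8 × 74.096 = 102600 g = 102.6 kg.

102.6 kg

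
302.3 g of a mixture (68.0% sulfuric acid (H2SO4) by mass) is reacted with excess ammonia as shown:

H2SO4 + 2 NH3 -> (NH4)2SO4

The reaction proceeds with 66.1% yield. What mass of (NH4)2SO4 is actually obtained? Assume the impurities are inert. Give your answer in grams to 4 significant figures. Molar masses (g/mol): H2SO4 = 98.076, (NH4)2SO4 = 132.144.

Pure H2SO4 available = 302.3 g × 0.680 = 205.56 g.
n(H2SO4) = 205.56 g / 98.076 g/mol = 2.0960 mol.
From the equation the H2SO4:(NH4)2SO4 mole ratio is 1:1, so n((NH4)2SO4) = 2.0960 × 1/1 = 2.0960 mol.
Mass of (NH4)2SO4 = 2.0960 mol × 132.144 g/mol = 276.97 g.
Actual mass collected = 276.97 g × 0.661 = 183.08 g.

183.1 g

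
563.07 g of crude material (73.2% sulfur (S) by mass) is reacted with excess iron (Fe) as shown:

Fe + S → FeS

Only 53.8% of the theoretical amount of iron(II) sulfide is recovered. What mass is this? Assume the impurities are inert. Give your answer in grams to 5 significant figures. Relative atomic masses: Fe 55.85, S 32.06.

608.04 g

Pure S available = 563.07 g × 0.732 = 412.167 g.
M(S) = 32.06 g/mol.
M(FeS) = 55.85 + 32.06 = 87.91 g/mol.
n(S) = 412.167 g / 32.06 g/mol = 12.8561 mol.
From the equation the S:FeS mole ratio is 1:1, so n(FeS) = 12.8561 × 1/1 = 12.8561 mol.
Mass of FeS = 12.8561 mol × 87.91 g/mol = 1130.18 g.
Actual mass collected = 1130.18 g × 0.538 = 608.038 g.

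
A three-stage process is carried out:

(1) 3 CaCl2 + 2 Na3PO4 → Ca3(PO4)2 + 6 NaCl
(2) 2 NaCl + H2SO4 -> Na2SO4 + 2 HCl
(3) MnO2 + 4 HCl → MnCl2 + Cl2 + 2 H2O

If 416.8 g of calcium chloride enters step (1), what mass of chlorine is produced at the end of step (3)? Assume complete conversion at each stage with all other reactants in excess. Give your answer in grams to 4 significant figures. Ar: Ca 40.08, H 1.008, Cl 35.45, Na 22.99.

133.1 g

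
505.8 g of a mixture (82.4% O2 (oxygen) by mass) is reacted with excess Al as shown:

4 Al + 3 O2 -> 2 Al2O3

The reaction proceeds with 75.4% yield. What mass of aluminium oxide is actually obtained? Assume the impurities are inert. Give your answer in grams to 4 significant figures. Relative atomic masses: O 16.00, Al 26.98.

Pure O2 available = 505.8 g × 0.824 = 416.78 g.
M(O2) = 2(16.00) = 32.00 g/mol.
M(Al2O3) = 2(26.98) + 3(16.00) = 101.96 g/mol.
n(O2) = 416.78 g / 32.00 g/mol = 13.024 mol.
From the equation the O2:Al2O3 mole ratio is 3:2, so n(Al2O3) = 13.024 × 2/3 = 8.6829 mol.
Mass of Al2O3 = 8.6829 mol × 101.96 g/mol = 885.31 g.
Actual mass collected = 885.31 g × 0.754 = 667.52 g.

667.5 g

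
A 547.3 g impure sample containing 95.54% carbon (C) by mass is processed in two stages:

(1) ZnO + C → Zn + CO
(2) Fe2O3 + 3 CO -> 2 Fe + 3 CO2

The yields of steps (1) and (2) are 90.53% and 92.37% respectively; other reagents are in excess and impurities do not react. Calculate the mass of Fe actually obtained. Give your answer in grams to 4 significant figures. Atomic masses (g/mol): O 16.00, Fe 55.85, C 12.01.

Pure C = 547.3 × 0.9554 = 522.89 g.
M(C) = 12.01 g/mol.
M(Fe) = 55.85 g/mol.
n(C) = 522.89 / 12.01 = 43.538 mol.
Step 1 (C:CO = 1:1): theoretical n(CO) = 43.538 mol; at 90.53% yield, n(CO) = 39.415 mol.
Step 2 (CO:Fe = 3:2): theoretical n(Fe) = 26.277 mol, so theoretical mass = 26.277 × 55.85 = 1467.5 g.
At 92.37% yield, actual mass of Fe = 1467.5 × 0.9237 = 1355.6 g.

1356 g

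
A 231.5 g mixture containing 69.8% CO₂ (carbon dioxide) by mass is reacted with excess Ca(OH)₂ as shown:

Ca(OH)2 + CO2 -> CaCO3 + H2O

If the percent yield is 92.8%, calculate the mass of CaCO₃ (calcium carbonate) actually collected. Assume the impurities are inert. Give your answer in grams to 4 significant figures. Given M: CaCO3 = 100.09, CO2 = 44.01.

341.0 g

Pure CO2 available = 231.5 g × 0.698 = 161.59 g.
n(CO2) = 161.59 g / 44.01 g/mol = 3.6716 mol.
From the equation the CO2:CaCO3 mole ratio is 1:1, so n(CaCO3) = 3.6716 × 1/1 = 3.6716 mol.
Mass of CaCO3 = 3.6716 mol × 100.09 g/mol = 367.49 g.
Actual mass collected = 367.49 g × 0.928 = 341.03 g.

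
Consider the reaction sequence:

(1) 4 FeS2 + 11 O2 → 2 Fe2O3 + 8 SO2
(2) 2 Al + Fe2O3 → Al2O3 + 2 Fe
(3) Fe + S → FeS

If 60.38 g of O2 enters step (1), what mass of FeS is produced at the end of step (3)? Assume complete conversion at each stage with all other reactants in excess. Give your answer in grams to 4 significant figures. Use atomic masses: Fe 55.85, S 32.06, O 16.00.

60.32 g

M(O2) = 2(16.00) = 32.00 g/mol.
M(FeS) = 55.85 + 32.06 = 87.91 g/mol.
n(O2) = 60.38 / 32.00 = 1.8869 mol.
Reaction (1): O2→Fe2O3 ratio 11:2 ⇒ n(Fe2O3) = 0.34307 mol.
Reaction (2): Fe2O3→Fe ratio 1:2 ⇒ n(Fe) = 0.68614 mol.
Reaction (3): Fe→FeS ratio 1:1 ⇒ n(FeS) = 0.68614 mol.
Mass of FeS = 0.68614 × 87.91 = 60.318 g.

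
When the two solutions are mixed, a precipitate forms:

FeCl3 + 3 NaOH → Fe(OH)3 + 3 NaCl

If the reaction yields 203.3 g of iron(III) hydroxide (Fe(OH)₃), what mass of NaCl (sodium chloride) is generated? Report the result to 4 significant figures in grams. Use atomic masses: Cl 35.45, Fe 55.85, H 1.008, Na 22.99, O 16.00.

M(Fe(OH)3) = 55.85 + 3(16.00) + 3(1.008) = 106.874 g/mol.
M(NaCl) = 22.99 + 35.45 = 58.44 g/mol.
n(Fe(OH)3) = 203.30 g / 106.874 g/mol = 1.9022 mol.
From the equation the Fe(OH)3:NaCl mole ratio is 1:3, so n(NaCl) = 1.9022 × 3/1 = 5.7067 mol.
Mass of NaCl = 5.7067 mol × 58.44 g/mol = 333.50 g.

333.5 g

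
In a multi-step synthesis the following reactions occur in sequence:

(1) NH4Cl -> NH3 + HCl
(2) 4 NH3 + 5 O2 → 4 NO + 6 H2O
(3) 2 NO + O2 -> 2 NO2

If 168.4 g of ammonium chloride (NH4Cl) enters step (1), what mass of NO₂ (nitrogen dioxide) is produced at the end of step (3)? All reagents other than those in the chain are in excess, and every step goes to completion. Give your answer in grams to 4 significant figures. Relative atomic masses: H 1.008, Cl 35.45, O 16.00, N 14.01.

144.8 g

M(NH4Cl) = 14.01 + 4(1.008) + 35.45 = 53.492 g/mol.
M(NO2) = 14.01 + 2(16.00) = 46.01 g/mol.
n(NH4Cl) = 168.4 / 53.492 = 3.1481 mol.
Reaction (1): NH4Cl→NH3 ratio 1:1 ⇒ n(NH3) = 3.1481 mol.
Reaction (2): NH3→NO ratio 4:4 ⇒ n(NO) = 3.1481 mol.
Reaction (3): NO→NO2 ratio 2:2 ⇒ n(NO2) = 3.1481 mol.
Mass of NO2 = 3.1481 × 46.01 = 144.85 g.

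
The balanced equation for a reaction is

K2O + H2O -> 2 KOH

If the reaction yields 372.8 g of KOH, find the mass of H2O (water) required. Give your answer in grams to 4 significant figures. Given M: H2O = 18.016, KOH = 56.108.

n(KOH) = 372.80 g / 56.108 g/mol = 6.6443 mol.
From the equation the KOH:H2O mole ratio is 2:1, so n(H2O) = 6.6443 × 1/2 = 3.3222 mol.
Mass of H2O = 3.3222 mol × 18.016 g/mol = 59.852 g.

59.85 g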